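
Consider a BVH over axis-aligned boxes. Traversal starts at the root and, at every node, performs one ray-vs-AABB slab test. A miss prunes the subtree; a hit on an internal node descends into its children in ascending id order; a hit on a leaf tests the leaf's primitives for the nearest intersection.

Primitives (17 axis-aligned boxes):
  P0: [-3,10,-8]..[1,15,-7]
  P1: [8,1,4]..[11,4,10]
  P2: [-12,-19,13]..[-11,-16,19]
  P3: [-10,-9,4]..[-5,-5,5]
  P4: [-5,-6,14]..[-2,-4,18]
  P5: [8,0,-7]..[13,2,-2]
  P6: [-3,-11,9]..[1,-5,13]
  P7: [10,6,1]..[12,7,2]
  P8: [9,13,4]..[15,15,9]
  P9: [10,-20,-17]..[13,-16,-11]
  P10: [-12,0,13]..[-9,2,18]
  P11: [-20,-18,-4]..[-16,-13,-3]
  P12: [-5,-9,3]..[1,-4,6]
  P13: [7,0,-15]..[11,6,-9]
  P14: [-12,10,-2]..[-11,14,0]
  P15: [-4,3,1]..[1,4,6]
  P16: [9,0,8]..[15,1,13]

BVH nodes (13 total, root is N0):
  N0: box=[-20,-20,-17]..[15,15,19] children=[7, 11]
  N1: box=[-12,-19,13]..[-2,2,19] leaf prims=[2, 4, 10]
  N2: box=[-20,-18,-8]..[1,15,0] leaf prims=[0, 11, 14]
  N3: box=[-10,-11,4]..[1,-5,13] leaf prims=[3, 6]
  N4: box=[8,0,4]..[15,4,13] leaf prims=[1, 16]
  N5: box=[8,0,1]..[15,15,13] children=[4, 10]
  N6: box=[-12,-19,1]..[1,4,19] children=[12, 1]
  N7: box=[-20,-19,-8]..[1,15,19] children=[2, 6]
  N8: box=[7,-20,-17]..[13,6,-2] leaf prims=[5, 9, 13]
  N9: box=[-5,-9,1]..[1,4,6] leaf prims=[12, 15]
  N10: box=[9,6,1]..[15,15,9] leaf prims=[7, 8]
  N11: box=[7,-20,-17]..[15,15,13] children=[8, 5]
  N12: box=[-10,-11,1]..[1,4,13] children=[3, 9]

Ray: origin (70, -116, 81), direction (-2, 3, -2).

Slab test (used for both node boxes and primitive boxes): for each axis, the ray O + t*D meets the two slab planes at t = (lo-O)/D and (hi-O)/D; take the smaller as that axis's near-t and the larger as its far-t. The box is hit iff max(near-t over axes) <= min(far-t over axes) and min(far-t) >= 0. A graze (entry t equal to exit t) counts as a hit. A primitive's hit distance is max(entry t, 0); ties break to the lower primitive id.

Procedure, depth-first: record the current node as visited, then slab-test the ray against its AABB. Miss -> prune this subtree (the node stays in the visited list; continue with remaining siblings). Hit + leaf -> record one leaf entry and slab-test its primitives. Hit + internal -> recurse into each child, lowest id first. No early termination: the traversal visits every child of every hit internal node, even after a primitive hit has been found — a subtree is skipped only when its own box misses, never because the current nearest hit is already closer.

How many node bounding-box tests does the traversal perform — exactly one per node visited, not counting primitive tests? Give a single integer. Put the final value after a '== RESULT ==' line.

Traverse from the root:
N0 x:[55/2,45] y:[32,131/3] z:[31,49] -> hit [32,131/3], descend [7, 11]
  N7 x:[69/2,45] y:[97/3,131/3] z:[31,89/2] -> hit [69/2,131/3], descend [2, 6]
    N2 x:[69/2,45] y:[98/3,131/3] z:[81/2,89/2] -> hit [81/2,131/3] leaf, test {P0(miss), P11(miss), P14(miss)}
    N6 x:[69/2,41] y:[97/3,40] z:[31,40] -> hit [69/2,40], descend [1, 12]
      N1 x:[36,41] y:[97/3,118/3] z:[31,34] -> miss, prune
      N12 x:[69/2,40] y:[35,40] z:[34,40] -> hit [35,40], descend [3, 9]
        N3 x:[69/2,40] y:[35,37] z:[34,77/2] -> hit [35,37] leaf, test {P3(miss), P6@t=35}
        N9 x:[69/2,75/2] y:[107/3,40] z:[75/2,40] -> hit [75/2,75/2] leaf, test {P12(miss), P15(miss)}
  N11 x:[55/2,63/2] y:[32,131/3] z:[34,49] -> miss, prune

Visited [0, 7, 2, 6, 1, 12, 3, 9, 11]. Tests: 9 box, 3 leaf. Nearest: P6.

== RESULT ==
9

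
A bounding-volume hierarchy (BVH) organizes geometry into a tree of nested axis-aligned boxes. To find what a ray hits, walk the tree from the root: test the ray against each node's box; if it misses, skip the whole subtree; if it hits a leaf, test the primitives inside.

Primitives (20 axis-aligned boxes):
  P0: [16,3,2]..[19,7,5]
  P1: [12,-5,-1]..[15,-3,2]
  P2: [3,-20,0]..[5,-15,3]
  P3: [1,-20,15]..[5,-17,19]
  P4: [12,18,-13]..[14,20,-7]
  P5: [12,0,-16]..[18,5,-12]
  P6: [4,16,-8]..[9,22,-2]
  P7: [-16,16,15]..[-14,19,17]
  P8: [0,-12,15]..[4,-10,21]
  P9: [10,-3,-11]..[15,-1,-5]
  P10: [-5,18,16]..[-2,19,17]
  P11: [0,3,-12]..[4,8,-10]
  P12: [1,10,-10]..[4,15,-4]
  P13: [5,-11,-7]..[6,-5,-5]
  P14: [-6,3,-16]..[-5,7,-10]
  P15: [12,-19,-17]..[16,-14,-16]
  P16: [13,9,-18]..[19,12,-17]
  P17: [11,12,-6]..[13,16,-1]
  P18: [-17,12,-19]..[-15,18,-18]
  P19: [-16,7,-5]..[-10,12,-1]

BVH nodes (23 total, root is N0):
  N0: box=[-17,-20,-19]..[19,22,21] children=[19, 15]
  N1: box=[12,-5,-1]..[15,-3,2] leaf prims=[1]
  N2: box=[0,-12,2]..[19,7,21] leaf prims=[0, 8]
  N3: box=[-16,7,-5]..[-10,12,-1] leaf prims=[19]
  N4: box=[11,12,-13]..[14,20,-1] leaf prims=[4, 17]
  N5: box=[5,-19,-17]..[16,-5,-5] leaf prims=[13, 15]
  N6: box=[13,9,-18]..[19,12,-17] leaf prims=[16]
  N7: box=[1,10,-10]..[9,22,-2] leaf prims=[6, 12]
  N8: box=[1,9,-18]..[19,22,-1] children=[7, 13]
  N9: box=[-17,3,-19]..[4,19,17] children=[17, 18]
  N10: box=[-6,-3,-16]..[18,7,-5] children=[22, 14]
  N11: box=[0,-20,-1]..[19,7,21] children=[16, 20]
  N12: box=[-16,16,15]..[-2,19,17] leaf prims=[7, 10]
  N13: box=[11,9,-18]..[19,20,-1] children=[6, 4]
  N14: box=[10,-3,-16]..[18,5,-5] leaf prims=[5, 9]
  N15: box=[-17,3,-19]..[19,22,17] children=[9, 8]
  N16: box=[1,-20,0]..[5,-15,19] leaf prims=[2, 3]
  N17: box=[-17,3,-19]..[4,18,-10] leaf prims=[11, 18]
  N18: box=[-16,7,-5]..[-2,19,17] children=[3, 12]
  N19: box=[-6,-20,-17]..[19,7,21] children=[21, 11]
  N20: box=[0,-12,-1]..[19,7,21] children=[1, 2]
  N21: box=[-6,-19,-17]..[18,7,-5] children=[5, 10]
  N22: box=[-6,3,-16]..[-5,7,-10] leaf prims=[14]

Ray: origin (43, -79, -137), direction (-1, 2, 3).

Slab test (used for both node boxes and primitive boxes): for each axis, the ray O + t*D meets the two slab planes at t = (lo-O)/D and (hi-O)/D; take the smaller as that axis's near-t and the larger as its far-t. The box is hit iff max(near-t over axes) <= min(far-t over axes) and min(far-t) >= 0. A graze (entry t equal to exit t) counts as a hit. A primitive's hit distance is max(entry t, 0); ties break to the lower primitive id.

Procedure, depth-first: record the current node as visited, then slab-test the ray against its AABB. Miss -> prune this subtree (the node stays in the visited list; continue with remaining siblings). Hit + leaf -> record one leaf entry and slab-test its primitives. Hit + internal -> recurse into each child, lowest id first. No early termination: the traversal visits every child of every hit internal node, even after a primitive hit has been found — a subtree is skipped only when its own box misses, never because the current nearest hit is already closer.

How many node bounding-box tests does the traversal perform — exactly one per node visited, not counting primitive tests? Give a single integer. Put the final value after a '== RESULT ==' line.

Walk:
N0 x:[24,60] y:[59/2,101/2] z:[118/3,158/3] -> hit [118/3,101/2], descend [15, 19]
  N15 x:[24,60] y:[41,101/2] z:[118/3,154/3] -> hit [41,101/2], descend [8, 9]
    N8 x:[24,42] y:[44,101/2] z:[119/3,136/3] -> miss, prune
    N9 x:[39,60] y:[41,49] z:[118/3,154/3] -> hit [41,49], descend [17, 18]
      N17 x:[39,60] y:[41,97/2] z:[118/3,127/3] -> hit [41,127/3] leaf, test {P11@t=125/3, P18(miss)}
      N18 x:[45,59] y:[43,49] z:[44,154/3] -> hit [45,49], descend [3, 12]
        N3 x:[53,59] y:[43,91/2] z:[44,136/3] -> miss, prune
        N12 x:[45,59] y:[95/2,49] z:[152/3,154/3] -> miss, prune
  N19 x:[24,49] y:[59/2,43] z:[40,158/3] -> hit [40,43], descend [11, 21]
    N11 x:[24,43] y:[59/2,43] z:[136/3,158/3] -> miss, prune
    N21 x:[25,49] y:[30,43] z:[40,44] -> hit [40,43], descend [5, 10]
      N5 x:[27,38] y:[30,37] z:[40,44] -> miss, prune
      N10 x:[25,49] y:[38,43] z:[121/3,44] -> hit [121/3,43], descend [14, 22]
        N14 x:[25,33] y:[38,42] z:[121/3,44] -> miss, prune
        N22 x:[48,49] y:[41,43] z:[121/3,127/3] -> miss, prune

15 AABB tests over nodes [0, 15, 8, 9, 17, 18, 3, 12, 19, 11, 21, 5, 10, 14, 22]; 1 leaf entered; closest P11.

== RESULT ==
15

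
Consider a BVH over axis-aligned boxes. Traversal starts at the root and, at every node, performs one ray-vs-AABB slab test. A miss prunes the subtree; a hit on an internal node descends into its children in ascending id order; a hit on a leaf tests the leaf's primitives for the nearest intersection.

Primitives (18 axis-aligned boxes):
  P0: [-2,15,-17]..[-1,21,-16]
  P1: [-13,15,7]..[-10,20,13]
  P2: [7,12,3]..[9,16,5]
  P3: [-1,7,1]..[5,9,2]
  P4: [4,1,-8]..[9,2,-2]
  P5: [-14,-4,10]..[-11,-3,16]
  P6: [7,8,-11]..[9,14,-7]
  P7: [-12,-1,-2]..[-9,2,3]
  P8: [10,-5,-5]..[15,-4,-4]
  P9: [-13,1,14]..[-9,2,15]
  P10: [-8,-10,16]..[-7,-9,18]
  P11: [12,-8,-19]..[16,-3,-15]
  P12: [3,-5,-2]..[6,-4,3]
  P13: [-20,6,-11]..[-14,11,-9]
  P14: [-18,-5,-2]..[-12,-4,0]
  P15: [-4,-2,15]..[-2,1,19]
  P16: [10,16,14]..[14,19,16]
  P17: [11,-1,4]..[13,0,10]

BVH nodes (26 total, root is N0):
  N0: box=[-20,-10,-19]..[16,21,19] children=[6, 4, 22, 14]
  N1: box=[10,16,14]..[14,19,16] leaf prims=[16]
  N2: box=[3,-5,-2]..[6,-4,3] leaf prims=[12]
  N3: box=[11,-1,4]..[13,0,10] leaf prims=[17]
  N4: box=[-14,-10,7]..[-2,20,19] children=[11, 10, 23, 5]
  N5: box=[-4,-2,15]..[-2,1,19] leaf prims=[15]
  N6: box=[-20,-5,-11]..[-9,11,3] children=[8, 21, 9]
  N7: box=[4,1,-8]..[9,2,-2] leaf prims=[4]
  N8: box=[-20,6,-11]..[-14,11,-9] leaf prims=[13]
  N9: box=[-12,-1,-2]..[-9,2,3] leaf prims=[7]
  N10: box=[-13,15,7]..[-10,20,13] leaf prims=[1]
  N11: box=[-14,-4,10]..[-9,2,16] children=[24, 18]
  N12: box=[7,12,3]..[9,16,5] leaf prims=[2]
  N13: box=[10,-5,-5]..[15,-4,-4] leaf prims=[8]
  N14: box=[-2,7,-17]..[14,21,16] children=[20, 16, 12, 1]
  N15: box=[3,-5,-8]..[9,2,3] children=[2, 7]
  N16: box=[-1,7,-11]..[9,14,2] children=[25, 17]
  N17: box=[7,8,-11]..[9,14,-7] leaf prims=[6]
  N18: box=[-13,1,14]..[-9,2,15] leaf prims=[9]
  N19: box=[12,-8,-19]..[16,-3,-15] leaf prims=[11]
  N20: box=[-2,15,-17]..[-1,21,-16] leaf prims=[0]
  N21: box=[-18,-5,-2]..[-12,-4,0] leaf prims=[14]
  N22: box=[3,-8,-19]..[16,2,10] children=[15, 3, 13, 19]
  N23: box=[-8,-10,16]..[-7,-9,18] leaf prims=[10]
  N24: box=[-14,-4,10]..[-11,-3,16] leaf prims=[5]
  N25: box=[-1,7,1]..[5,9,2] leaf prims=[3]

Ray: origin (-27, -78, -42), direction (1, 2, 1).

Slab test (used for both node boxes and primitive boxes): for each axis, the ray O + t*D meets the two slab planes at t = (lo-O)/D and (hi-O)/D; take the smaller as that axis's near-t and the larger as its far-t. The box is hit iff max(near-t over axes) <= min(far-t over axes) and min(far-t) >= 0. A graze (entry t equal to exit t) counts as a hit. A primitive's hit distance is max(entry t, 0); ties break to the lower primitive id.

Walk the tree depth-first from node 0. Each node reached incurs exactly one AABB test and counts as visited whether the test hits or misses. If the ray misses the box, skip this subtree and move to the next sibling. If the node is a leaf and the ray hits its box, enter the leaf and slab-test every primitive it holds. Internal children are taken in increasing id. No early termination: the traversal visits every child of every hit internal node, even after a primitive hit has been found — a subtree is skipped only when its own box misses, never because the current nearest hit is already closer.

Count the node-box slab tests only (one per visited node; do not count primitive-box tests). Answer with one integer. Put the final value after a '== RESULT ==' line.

Trace the traversal:
N0 x:[7,43] y:[34,99/2] z:[23,61] -> hit [34,43], descend [4, 6, 14, 22]
  N4 x:[13,25] y:[34,49] z:[49,61] -> miss, prune
  N6 x:[7,18] y:[73/2,89/2] z:[31,45] -> miss, prune
  N14 x:[25,41] y:[85/2,99/2] z:[25,58] -> miss, prune
  N22 x:[30,43] y:[35,40] z:[23,52] -> hit [35,40], descend [3, 13, 15, 19]
    N3 x:[38,40] y:[77/2,39] z:[46,52] -> miss, prune
    N13 x:[37,42] y:[73/2,37] z:[37,38] -> hit [37,37] leaf, test {P8@t=37}
    N15 x:[30,36] y:[73/2,40] z:[34,45] -> miss, prune
    N19 x:[39,43] y:[35,75/2] z:[23,27] -> miss, prune

Visited [0, 4, 6, 14, 22, 3, 13, 15, 19]. Tests: 9 box, 1 leaf. Nearest: P8.

== RESULT ==
9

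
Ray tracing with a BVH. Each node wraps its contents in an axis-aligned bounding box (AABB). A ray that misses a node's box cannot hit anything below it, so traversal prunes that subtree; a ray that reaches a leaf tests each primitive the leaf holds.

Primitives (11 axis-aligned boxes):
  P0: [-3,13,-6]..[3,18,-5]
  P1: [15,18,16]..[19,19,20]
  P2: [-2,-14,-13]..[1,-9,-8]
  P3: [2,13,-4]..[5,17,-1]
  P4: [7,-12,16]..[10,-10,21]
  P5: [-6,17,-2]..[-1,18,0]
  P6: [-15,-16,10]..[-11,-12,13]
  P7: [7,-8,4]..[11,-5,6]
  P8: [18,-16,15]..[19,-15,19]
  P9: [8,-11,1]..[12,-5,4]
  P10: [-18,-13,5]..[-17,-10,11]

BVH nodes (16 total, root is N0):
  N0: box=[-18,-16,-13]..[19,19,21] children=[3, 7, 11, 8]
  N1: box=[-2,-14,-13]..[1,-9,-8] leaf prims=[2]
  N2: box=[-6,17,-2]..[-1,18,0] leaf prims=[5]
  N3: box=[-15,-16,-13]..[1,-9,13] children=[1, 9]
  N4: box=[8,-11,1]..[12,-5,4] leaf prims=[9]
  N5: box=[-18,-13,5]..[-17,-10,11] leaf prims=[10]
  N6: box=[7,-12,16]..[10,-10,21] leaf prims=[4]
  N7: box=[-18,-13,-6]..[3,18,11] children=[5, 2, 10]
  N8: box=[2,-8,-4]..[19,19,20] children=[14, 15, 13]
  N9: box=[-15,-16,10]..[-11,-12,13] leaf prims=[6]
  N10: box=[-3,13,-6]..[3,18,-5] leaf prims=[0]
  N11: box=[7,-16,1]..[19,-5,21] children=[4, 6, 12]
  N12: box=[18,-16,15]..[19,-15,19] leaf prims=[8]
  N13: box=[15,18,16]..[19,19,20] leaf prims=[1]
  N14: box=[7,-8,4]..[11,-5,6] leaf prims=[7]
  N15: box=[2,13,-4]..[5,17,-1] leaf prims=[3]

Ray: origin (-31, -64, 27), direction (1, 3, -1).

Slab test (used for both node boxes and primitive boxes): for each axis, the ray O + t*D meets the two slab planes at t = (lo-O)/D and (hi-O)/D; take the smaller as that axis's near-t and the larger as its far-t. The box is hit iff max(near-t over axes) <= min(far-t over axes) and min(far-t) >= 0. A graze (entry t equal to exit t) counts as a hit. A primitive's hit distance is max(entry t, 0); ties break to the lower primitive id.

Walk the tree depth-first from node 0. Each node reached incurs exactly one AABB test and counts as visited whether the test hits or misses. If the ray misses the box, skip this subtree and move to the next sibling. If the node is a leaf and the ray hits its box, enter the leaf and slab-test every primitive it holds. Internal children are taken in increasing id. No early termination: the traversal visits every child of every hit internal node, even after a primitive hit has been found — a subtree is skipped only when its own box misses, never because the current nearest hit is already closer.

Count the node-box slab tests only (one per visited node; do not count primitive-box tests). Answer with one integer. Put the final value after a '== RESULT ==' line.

Walk:
N0 x:[13,50] y:[16,83/3] z:[6,40] -> hit [16,83/3], descend [3, 7, 8, 11]
  N3 x:[16,32] y:[16,55/3] z:[14,40] -> hit [16,55/3], descend [1, 9]
    N1 x:[29,32] y:[50/3,55/3] z:[35,40] -> miss, prune
    N9 x:[16,20] y:[16,52/3] z:[14,17] -> hit [16,17] leaf, test {P6@t=16}
  N7 x:[13,34] y:[17,82/3] z:[16,33] -> hit [17,82/3], descend [2, 5, 10]
    N2 x:[25,30] y:[27,82/3] z:[27,29] -> hit [27,82/3] leaf, test {P5@t=27}
    N5 x:[13,14] y:[17,18] z:[16,22] -> miss, prune
    N10 x:[28,34] y:[77/3,82/3] z:[32,33] -> miss, prune
  N8 x:[33,50] y:[56/3,83/3] z:[7,31] -> miss, prune
  N11 x:[38,50] y:[16,59/3] z:[6,26] -> miss, prune

10 AABB tests over nodes [0, 3, 1, 9, 7, 2, 5, 10, 8, 11]; 2 leaves entered; closest P6.

== RESULT ==
10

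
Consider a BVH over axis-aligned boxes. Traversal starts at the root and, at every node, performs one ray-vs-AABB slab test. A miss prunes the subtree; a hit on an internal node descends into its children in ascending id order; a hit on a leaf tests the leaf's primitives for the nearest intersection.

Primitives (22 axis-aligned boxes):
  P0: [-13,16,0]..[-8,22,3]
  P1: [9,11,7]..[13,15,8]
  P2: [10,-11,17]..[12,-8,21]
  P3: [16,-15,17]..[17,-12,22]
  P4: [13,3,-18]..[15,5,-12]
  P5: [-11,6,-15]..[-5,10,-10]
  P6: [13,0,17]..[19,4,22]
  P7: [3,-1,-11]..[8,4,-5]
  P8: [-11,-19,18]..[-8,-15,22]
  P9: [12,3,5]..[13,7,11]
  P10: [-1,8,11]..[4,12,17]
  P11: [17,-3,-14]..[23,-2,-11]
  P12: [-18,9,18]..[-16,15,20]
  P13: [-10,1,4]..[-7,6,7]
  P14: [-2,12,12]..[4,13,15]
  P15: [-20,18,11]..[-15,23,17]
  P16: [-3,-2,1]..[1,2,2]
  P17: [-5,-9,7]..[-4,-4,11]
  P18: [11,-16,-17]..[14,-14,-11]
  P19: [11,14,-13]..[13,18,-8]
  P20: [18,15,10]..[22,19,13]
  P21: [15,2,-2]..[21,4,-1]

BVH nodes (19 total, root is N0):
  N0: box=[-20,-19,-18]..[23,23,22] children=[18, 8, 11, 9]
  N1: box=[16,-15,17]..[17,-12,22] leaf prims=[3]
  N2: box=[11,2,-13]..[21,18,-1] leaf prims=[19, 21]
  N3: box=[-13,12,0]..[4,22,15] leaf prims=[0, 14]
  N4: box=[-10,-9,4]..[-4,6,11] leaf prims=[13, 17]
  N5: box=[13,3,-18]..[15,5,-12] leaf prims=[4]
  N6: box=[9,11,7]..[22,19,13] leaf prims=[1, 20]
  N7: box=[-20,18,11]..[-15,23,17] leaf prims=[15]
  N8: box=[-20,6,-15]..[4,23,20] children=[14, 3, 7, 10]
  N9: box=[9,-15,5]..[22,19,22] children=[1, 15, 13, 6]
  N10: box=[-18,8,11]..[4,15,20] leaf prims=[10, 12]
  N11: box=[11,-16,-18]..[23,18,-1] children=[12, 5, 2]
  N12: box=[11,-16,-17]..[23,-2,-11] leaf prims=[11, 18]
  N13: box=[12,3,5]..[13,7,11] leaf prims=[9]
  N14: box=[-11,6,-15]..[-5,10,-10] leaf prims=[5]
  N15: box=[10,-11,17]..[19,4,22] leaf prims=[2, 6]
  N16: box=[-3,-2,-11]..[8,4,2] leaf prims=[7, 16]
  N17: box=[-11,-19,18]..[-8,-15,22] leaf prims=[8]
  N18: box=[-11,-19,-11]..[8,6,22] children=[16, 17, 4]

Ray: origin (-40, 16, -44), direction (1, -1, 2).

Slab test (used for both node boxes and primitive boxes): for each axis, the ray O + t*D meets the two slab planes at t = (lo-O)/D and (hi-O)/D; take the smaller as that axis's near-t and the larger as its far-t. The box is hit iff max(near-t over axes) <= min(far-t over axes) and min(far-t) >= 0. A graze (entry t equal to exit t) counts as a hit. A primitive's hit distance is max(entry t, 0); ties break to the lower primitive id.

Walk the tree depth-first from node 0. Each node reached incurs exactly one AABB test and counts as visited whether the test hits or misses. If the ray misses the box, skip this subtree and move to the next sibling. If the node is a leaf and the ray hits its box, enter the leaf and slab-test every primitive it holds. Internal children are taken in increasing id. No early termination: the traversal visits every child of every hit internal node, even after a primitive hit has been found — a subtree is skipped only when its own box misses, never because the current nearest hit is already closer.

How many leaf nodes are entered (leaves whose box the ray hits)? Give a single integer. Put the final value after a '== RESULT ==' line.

Walk:
N0 x:[20,63] y:[-7,35] z:[13,33] -> hit [20,33], descend [8, 9, 11, 18]
  N8 x:[20,44] y:[-7,10] z:[29/2,32] -> miss, prune
  N9 x:[49,62] y:[-3,31] z:[49/2,33] -> miss, prune
  N11 x:[51,63] y:[-2,32] z:[13,43/2] -> miss, prune
  N18 x:[29,48] y:[10,35] z:[33/2,33] -> hit [29,33], descend [4, 16, 17]
    N4 x:[30,36] y:[10,25] z:[24,55/2] -> miss, prune
    N16 x:[37,48] y:[12,18] z:[33/2,23] -> miss, prune
    N17 x:[29,32] y:[31,35] z:[31,33] -> hit [31,32] leaf, test {P8@t=31}

Summary -> nodes [0, 8, 9, 11, 18, 4, 16, 17]; box-tests=8; leaf-entries=1; first=P8

== RESULT ==
1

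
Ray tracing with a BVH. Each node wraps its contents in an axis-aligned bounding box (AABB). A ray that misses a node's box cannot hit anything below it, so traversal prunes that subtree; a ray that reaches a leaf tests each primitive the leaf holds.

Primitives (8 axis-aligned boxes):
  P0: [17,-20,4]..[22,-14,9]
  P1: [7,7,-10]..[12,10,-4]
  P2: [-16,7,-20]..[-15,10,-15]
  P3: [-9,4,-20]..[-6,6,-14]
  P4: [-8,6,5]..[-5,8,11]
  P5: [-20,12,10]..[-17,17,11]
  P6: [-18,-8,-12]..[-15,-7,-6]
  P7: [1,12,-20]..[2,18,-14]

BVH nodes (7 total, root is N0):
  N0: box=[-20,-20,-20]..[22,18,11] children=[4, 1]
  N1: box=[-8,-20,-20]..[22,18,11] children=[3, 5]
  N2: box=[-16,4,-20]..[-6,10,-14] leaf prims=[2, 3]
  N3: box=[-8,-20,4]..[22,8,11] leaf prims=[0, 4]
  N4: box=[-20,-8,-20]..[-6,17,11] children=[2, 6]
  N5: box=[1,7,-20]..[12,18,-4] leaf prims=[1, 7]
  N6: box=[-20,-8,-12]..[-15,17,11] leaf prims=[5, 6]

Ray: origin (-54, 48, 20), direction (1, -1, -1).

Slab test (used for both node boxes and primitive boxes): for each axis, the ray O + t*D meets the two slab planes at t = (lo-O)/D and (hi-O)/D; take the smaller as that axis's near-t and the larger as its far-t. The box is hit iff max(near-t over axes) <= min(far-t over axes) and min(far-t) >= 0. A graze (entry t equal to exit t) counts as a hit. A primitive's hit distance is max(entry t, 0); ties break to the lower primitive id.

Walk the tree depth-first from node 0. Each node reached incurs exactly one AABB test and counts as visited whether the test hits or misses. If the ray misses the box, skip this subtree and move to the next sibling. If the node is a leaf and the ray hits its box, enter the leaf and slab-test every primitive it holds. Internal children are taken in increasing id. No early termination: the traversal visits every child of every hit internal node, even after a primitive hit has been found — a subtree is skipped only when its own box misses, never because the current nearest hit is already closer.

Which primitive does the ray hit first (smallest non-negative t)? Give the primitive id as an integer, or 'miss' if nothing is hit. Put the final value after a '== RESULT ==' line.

Trace the traversal:
N0 x:[34,76] y:[30,68] z:[9,40] -> hit [34,40], descend [1, 4]
  N1 x:[46,76] y:[30,68] z:[9,40] -> miss, prune
  N4 x:[34,48] y:[31,56] z:[9,40] -> hit [34,40], descend [2, 6]
    N2 x:[38,48] y:[38,44] z:[34,40] -> hit [38,40] leaf, test {P2@t=38, P3(miss)}
    N6 x:[34,39] y:[31,56] z:[9,32] -> miss, prune

Summary -> nodes [0, 1, 4, 2, 6]; box-tests=5; leaf-entries=1; first=P2

== RESULT ==
2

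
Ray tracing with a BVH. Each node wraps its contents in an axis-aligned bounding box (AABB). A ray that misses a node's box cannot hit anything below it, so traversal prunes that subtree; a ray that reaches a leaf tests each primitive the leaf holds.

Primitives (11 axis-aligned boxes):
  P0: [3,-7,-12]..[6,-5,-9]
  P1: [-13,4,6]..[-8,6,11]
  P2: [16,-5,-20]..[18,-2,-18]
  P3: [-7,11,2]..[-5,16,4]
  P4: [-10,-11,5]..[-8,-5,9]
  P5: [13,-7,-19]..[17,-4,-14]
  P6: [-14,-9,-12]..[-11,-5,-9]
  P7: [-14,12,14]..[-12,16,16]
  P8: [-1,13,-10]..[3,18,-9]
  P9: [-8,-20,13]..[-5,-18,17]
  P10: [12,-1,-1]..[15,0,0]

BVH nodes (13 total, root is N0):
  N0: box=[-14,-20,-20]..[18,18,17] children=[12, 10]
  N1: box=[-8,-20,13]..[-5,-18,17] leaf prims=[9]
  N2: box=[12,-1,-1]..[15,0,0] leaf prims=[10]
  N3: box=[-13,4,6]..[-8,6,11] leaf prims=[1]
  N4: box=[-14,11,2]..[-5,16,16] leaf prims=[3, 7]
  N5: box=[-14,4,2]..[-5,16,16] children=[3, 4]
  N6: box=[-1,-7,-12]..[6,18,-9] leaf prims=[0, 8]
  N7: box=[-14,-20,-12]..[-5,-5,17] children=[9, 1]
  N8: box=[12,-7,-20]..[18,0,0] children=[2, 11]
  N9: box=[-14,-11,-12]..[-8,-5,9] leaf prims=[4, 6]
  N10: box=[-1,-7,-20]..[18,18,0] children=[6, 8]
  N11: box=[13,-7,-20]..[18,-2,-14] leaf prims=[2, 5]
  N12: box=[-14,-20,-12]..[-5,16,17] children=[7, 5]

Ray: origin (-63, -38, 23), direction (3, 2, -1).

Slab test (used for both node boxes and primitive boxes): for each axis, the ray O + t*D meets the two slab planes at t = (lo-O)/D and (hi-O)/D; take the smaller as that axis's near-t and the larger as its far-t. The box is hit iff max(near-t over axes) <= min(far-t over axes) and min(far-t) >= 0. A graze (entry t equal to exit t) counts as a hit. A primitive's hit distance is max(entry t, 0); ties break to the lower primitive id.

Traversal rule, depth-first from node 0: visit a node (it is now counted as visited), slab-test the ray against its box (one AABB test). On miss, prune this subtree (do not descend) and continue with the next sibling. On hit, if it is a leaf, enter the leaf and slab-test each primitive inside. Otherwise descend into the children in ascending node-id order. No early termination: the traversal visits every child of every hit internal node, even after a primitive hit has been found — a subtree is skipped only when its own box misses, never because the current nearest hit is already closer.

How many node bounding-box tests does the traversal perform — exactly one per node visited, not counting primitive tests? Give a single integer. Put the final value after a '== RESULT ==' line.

Walk:
N0 x:[49/3,27] y:[9,28] z:[6,43] -> hit [49/3,27], descend [10, 12]
  N10 x:[62/3,27] y:[31/2,28] z:[23,43] -> hit [23,27], descend [6, 8]
    N6 x:[62/3,23] y:[31/2,28] z:[32,35] -> miss, prune
    N8 x:[25,27] y:[31/2,19] z:[23,43] -> miss, prune
  N12 x:[49/3,58/3] y:[9,27] z:[6,35] -> hit [49/3,58/3], descend [5, 7]
    N5 x:[49/3,58/3] y:[21,27] z:[7,21] -> miss, prune
    N7 x:[49/3,58/3] y:[9,33/2] z:[6,35] -> hit [49/3,33/2], descend [1, 9]
      N1 x:[55/3,58/3] y:[9,10] z:[6,10] -> miss, prune
      N9 x:[49/3,55/3] y:[27/2,33/2] z:[14,35] -> hit [49/3,33/2] leaf, test {P4(miss), P6(miss)}

Visited [0, 10, 6, 8, 12, 5, 7, 1, 9]. Tests: 9 box, 1 leaf. Nearest: miss.

== RESULT ==
9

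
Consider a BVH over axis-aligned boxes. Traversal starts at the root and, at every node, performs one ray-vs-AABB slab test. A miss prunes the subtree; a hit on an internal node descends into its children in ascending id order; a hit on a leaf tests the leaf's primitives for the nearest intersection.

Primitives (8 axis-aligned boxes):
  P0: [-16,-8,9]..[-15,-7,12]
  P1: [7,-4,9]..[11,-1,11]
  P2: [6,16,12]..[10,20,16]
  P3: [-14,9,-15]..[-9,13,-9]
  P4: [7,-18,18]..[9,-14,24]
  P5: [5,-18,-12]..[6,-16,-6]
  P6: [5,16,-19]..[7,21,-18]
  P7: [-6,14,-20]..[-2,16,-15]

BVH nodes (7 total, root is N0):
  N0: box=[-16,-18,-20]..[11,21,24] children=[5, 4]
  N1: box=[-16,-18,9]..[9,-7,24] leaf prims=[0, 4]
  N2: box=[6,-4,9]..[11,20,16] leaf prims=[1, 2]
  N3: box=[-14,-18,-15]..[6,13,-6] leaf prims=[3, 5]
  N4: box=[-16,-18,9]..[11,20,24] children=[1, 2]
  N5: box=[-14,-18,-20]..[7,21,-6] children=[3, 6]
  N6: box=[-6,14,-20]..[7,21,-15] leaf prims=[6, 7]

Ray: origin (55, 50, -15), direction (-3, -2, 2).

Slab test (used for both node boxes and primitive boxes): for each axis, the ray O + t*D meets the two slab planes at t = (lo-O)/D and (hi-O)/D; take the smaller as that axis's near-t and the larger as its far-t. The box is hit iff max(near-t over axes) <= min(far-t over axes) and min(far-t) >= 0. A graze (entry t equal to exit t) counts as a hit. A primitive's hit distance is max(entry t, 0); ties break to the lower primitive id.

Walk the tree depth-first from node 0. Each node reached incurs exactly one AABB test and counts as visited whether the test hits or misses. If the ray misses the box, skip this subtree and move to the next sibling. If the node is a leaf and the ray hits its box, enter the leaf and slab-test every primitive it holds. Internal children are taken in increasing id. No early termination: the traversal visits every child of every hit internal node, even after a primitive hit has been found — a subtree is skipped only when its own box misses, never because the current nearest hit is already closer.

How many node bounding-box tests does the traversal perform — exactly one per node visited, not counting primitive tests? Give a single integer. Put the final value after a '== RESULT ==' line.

Walk:
N0 x:[44/3,71/3] y:[29/2,34] z:[-5/2,39/2] -> hit [44/3,39/2], descend [4, 5]
  N4 x:[44/3,71/3] y:[15,34] z:[12,39/2] -> hit [15,39/2], descend [1, 2]
    N1 x:[46/3,71/3] y:[57/2,34] z:[12,39/2] -> miss, prune
    N2 x:[44/3,49/3] y:[15,27] z:[12,31/2] -> hit [15,31/2] leaf, test {P1(miss), P2@t=15}
  N5 x:[16,23] y:[29/2,34] z:[-5/2,9/2] -> miss, prune

5 AABB tests over nodes [0, 4, 1, 2, 5]; 1 leaf entered; closest P2.

== RESULT ==
5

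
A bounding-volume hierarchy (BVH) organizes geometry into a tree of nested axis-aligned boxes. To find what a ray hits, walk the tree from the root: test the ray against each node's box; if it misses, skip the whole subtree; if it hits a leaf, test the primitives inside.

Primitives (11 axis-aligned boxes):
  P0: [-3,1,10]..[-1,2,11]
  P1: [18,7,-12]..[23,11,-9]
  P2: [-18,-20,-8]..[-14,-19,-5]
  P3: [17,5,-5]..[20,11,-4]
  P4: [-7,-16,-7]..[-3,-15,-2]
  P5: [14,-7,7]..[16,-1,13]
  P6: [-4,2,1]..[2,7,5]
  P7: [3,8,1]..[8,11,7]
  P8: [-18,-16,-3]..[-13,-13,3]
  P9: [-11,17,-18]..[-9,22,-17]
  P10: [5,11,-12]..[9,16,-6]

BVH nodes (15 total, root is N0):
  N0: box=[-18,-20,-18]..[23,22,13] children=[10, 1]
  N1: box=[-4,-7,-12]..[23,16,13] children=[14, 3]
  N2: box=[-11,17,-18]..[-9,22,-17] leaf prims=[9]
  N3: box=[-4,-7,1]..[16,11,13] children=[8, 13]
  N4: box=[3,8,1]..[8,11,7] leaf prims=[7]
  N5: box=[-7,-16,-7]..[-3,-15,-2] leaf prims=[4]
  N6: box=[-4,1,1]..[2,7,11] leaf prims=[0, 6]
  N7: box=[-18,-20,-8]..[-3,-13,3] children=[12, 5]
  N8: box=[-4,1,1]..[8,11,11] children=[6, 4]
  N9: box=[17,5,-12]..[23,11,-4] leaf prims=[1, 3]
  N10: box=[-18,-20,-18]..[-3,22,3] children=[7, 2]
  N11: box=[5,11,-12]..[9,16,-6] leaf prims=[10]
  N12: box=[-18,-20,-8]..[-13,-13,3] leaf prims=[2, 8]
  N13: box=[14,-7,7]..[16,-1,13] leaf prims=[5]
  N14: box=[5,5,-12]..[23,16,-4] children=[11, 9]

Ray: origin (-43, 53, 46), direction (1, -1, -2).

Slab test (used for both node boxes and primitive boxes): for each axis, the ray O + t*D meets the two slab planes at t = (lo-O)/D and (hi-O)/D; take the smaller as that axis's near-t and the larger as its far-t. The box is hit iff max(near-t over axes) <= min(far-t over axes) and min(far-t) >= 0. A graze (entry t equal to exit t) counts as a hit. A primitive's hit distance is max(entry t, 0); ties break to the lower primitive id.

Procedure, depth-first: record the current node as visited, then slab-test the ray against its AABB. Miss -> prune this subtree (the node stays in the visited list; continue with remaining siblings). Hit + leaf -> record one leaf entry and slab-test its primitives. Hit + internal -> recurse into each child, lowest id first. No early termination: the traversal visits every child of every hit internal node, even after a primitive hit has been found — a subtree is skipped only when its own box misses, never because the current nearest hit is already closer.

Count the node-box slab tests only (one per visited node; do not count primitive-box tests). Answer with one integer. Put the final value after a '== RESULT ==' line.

Walk:
N0 x:[25,66] y:[31,73] z:[33/2,32] -> hit [31,32], descend [1, 10]
  N1 x:[39,66] y:[37,60] z:[33/2,29] -> miss, prune
  N10 x:[25,40] y:[31,73] z:[43/2,32] -> hit [31,32], descend [2, 7]
    N2 x:[32,34] y:[31,36] z:[63/2,32] -> hit [32,32] leaf, test {P9@t=32}
    N7 x:[25,40] y:[66,73] z:[43/2,27] -> miss, prune

Summary -> nodes [0, 1, 10, 2, 7]; box-tests=5; leaf-entries=1; first=P9

== RESULT ==
5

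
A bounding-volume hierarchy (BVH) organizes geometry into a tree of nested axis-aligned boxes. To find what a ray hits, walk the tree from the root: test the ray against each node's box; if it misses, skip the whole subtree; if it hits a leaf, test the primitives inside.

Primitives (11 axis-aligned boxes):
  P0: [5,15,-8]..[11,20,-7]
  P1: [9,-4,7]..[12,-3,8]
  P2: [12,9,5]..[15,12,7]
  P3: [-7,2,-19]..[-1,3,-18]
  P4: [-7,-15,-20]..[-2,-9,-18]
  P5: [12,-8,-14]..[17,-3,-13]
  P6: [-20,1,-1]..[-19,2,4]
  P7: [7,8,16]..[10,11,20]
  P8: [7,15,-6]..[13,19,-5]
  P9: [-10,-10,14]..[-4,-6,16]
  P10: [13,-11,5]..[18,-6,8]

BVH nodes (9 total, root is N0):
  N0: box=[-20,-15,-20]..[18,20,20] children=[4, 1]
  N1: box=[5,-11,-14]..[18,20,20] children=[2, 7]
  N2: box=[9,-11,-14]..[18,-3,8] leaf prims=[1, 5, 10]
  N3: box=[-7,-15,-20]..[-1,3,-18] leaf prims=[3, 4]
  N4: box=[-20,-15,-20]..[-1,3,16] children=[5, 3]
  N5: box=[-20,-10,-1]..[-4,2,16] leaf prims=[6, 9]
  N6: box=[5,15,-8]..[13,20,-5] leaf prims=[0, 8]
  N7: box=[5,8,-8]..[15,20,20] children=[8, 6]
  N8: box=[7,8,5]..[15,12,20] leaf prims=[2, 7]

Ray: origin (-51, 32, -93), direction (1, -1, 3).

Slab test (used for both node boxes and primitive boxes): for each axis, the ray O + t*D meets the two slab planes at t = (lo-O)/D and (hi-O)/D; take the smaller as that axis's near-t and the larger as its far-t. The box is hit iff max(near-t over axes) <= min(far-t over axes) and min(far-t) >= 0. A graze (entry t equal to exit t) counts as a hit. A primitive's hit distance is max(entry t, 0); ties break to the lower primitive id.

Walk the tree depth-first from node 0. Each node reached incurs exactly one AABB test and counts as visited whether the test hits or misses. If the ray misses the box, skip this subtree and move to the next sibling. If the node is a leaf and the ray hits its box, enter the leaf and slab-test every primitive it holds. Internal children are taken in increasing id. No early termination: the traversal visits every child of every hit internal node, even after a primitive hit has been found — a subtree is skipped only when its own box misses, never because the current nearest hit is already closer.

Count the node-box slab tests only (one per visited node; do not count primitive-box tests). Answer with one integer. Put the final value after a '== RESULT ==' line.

Walk:
N0 x:[31,69] y:[12,47] z:[73/3,113/3] -> hit [31,113/3], descend [1, 4]
  N1 x:[56,69] y:[12,43] z:[79/3,113/3] -> miss, prune
  N4 x:[31,50] y:[29,47] z:[73/3,109/3] -> hit [31,109/3], descend [3, 5]
    N3 x:[44,50] y:[29,47] z:[73/3,25] -> miss, prune
    N5 x:[31,47] y:[30,42] z:[92/3,109/3] -> hit [31,109/3] leaf, test {P6@t=31, P9(miss)}

order=[0, 1, 4, 3, 5]  |boxes|=5  |leaves|=1  hit=P6

== RESULT ==
5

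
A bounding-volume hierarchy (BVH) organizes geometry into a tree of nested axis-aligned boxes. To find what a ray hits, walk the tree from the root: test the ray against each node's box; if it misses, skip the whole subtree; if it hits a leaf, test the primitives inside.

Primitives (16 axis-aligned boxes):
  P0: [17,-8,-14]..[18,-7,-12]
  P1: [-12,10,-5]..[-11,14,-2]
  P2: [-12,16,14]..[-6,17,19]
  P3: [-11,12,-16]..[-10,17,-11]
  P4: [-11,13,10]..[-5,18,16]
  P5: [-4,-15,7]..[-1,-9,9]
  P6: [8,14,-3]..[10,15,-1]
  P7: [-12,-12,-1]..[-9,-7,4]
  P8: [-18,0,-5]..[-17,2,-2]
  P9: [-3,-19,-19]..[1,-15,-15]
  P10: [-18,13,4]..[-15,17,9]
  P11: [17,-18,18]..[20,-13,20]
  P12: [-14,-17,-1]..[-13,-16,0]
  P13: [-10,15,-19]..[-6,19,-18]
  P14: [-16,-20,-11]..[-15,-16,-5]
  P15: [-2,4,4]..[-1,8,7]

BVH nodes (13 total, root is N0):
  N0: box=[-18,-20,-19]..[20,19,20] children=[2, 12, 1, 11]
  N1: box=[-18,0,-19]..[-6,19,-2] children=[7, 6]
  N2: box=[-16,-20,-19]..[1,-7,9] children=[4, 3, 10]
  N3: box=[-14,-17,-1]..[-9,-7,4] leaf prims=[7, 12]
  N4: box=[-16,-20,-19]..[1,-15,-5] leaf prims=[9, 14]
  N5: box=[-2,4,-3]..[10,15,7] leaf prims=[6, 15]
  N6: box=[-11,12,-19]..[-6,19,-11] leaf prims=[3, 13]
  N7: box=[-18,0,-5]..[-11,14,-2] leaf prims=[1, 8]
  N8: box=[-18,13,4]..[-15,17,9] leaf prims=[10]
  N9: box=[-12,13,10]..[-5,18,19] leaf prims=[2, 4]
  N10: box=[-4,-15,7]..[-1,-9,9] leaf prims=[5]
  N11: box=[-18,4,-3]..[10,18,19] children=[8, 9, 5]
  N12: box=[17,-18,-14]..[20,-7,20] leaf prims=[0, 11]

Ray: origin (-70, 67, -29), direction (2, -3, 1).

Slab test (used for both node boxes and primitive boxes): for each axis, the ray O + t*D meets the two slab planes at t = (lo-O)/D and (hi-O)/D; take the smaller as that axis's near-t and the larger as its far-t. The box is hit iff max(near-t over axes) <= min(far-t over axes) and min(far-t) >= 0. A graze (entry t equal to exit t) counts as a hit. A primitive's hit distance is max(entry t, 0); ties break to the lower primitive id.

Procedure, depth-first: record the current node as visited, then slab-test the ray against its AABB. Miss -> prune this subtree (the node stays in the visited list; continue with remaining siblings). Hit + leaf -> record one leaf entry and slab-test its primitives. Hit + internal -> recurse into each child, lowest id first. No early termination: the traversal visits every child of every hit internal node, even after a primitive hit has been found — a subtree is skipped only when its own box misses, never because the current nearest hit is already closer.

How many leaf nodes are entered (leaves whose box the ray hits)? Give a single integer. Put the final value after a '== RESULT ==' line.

Walk:
N0 x:[26,45] y:[16,29] z:[10,49] -> hit [26,29], descend [1, 2, 11, 12]
  N1 x:[26,32] y:[16,67/3] z:[10,27] -> miss, prune
  N2 x:[27,71/2] y:[74/3,29] z:[10,38] -> hit [27,29], descend [3, 4, 10]
    N3 x:[28,61/2] y:[74/3,28] z:[28,33] -> hit [28,28] leaf, test {P7(miss), P12@t=28}
    N4 x:[27,71/2] y:[82/3,29] z:[10,24] -> miss, prune
    N10 x:[33,69/2] y:[76/3,82/3] z:[36,38] -> miss, prune
  N11 x:[26,40] y:[49/3,21] z:[26,48] -> miss, prune
  N12 x:[87/2,45] y:[74/3,85/3] z:[15,49] -> miss, prune

Summary -> nodes [0, 1, 2, 3, 4, 10, 11, 12]; box-tests=8; leaf-entries=1; first=P12

== RESULT ==
1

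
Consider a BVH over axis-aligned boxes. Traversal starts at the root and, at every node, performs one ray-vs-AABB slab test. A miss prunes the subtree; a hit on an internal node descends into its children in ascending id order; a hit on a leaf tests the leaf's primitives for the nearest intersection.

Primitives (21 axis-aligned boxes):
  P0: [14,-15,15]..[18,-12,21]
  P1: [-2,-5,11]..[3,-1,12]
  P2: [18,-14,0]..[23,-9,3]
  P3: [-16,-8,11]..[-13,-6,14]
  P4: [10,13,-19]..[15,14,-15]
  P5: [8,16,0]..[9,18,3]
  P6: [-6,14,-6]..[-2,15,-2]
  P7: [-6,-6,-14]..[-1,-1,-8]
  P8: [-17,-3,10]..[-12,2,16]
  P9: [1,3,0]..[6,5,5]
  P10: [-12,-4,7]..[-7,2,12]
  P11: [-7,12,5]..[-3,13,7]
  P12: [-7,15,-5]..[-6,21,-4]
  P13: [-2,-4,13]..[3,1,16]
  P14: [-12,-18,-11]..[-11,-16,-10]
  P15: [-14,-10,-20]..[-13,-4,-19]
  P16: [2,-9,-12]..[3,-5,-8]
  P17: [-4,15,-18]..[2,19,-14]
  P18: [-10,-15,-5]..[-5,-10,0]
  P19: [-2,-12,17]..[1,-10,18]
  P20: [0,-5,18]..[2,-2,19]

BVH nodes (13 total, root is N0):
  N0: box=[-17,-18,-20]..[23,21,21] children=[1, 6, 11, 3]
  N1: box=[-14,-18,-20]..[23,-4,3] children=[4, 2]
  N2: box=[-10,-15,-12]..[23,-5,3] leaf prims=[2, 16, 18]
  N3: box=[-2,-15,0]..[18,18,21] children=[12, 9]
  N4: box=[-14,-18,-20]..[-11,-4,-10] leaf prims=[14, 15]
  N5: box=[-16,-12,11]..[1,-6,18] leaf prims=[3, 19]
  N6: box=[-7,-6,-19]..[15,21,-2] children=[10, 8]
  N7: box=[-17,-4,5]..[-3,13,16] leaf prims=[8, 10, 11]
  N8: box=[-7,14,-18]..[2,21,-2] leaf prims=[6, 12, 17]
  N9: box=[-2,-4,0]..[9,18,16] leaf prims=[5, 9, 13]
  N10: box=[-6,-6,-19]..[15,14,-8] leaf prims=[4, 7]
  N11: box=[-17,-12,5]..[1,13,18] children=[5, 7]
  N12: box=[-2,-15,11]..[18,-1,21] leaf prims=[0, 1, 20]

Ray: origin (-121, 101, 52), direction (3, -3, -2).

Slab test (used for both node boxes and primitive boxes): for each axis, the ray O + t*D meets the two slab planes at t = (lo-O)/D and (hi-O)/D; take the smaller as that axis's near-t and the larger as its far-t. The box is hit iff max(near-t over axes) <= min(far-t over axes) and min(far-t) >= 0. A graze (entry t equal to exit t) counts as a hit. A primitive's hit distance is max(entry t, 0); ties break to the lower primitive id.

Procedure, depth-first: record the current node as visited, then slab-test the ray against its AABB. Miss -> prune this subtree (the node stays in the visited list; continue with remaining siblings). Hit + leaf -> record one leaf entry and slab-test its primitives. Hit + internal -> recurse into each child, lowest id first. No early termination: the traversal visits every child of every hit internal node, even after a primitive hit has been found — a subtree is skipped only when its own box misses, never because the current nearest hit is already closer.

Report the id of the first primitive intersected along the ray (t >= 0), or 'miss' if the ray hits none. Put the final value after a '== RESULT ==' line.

Traverse from the root:
N0 x:[104/3,48] y:[80/3,119/3] z:[31/2,36] -> hit [104/3,36], descend [1, 3, 6, 11]
  N1 x:[107/3,48] y:[35,119/3] z:[49/2,36] -> hit [107/3,36], descend [2, 4]
    N2 x:[37,48] y:[106/3,116/3] z:[49/2,32] -> miss, prune
    N4 x:[107/3,110/3] y:[35,119/3] z:[31,36] -> hit [107/3,36] leaf, test {P14(miss), P15@t=107/3}
  N3 x:[119/3,139/3] y:[83/3,116/3] z:[31/2,26] -> miss, prune
  N6 x:[38,136/3] y:[80/3,107/3] z:[27,71/2] -> miss, prune
  N11 x:[104/3,122/3] y:[88/3,113/3] z:[17,47/2] -> miss, prune

Visited [0, 1, 2, 4, 3, 6, 11]. Tests: 7 box, 1 leaf. Nearest: P15.

== RESULT ==
15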